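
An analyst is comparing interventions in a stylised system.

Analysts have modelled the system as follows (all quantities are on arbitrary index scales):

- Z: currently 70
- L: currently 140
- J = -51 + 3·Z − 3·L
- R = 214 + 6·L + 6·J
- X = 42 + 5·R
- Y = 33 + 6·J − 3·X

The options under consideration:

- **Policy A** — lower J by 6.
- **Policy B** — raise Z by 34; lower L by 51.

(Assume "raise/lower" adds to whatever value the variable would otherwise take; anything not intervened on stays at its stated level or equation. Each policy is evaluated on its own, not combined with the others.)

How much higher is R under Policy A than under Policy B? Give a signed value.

-1260

Policy A (J − 6):
  Z = 70
  L = 140
  J = -51 + 3·70 − 3·140 (−6 from intervention) = -267
  R = 214 + 6·140 + 6·(-267) = -548
Policy B (Z + 34, L − 51):
  Z = 70 + 34 = 104
  L = 140 − 51 = 89
  J = -51 + 3·104 − 3·89 = -6
  R = 214 + 6·89 + 6·(-6) = 712
R: -548 − 712 = -1260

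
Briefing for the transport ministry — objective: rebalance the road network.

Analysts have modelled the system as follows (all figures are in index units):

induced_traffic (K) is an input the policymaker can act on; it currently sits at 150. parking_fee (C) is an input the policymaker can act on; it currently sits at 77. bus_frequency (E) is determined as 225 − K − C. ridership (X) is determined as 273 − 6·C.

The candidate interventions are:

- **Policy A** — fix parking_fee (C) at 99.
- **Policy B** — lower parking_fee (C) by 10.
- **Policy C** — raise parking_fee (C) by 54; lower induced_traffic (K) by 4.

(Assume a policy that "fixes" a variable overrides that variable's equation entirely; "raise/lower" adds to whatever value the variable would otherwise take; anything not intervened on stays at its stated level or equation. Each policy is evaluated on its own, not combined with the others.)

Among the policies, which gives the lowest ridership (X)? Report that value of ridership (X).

Policy A (C := 99):
  C = 99
  X = 273 − 6·99 = -321
Policy B (C − 10):
  C = 77 − 10 = 67
  X = 273 − 6·67 = -129
Policy C (C + 54, K − 4):
  C = 77 + 54 = 131
  X = 273 − 6·131 = -513
Comparing — Policy A: X=-321, Policy B: X=-129, Policy C: X=-513. Lowest is -513 (Policy C).

-513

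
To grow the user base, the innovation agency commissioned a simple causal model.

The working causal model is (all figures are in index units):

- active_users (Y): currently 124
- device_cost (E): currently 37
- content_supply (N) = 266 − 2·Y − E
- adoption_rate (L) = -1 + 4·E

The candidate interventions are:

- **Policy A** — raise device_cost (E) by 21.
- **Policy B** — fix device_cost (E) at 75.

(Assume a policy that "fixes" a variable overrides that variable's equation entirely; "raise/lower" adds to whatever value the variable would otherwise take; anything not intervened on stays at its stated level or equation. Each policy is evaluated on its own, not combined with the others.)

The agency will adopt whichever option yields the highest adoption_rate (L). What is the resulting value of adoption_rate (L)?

299

Policy A (E + 21):
  E = 37 + 21 = 58
  L = -1 + 4·58 = 231
Policy B (E := 75):
  E = 75
  L = -1 + 4·75 = 299
Comparing — Policy A: L=231, Policy B: L=299. Highest is 299 (Policy B).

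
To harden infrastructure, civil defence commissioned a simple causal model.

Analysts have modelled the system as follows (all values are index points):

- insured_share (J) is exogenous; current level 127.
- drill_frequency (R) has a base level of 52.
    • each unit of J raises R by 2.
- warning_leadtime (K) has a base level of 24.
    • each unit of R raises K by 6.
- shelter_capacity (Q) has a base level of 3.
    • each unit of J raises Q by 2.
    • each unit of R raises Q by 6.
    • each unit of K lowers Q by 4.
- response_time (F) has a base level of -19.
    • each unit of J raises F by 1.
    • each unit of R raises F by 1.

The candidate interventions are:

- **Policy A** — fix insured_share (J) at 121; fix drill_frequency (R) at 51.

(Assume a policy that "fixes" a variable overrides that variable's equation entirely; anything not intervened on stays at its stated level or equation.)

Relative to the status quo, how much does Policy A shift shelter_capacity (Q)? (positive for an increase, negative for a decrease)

4578

Baseline:
  J = 127
  R = 52 + 2·127 = 306
  K = 24 + 6·306 = 1860
  Q = 3 + 2·127 + 6·306 − 4·1860 = -5347
Policy A (J := 121, R := 51):
  J = 121
  R = 51
  K = 24 + 6·51 = 330
  Q = 3 + 2·121 + 6·51 − 4·330 = -769
Change in Q: -769 − (-5347) = 4578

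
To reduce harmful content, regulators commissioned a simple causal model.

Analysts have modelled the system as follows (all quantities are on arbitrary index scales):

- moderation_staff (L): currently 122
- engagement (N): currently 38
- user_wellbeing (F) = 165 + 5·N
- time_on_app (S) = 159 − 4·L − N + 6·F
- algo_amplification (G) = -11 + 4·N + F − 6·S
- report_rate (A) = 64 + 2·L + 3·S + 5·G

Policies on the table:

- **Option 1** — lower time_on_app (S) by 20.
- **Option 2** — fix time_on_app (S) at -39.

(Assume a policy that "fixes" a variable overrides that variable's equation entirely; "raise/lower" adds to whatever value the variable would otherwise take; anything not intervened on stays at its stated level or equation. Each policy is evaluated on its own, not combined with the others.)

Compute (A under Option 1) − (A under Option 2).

Option 1 (S − 20):
  L = 122
  N = 38
  F = 165 + 5·38 = 355
  S = 159 − 4·122 − 38 + 6·355 (−20 from intervention) = 1743
  G = -11 + 4·38 + 355 − 6·1743 = -9962
  A = 64 + 2·122 + 3·1743 + 5·(-9962) = -44273
Option 2 (S := -39):
  L = 122
  N = 38
  F = 165 + 5·38 = 355
  S = -39
  G = -11 + 4·38 + 355 − 6·(-39) = 730
  A = 64 + 2·122 + 3·(-39) + 5·730 = 3841
A: -44273 − 3841 = -48114

-48114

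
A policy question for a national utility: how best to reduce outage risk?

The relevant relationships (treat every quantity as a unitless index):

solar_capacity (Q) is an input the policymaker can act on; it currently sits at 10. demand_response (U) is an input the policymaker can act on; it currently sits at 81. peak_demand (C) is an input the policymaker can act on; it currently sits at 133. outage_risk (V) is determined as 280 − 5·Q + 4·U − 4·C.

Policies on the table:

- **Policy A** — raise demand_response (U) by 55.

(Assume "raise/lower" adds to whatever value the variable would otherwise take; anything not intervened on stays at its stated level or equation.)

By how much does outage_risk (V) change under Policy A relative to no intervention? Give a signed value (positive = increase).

220

Baseline:
  Q = 10
  U = 81
  C = 133
  V = 280 − 5·10 + 4·81 − 4·133 = 22
Policy A (U + 55):
  Q = 10
  U = 81 + 55 = 136
  C = 133
  V = 280 − 5·10 + 4·136 − 4·133 = 242
Change in V: 242 − 22 = 220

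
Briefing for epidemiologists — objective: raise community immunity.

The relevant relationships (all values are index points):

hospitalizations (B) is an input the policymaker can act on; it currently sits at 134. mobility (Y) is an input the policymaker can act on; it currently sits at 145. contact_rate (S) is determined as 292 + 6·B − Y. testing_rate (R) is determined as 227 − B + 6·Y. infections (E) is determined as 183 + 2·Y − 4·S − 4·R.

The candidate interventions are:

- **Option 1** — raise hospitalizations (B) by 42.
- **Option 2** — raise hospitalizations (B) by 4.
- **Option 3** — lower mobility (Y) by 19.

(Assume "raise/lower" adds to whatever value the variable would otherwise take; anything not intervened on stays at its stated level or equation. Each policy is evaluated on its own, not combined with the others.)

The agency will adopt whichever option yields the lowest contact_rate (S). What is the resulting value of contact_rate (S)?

Option 1 (B + 42):
  B = 134 + 42 = 176
  Y = 145
  S = 292 + 6·176 − 145 = 1203
Option 2 (B + 4):
  B = 134 + 4 = 138
  Y = 145
  S = 292 + 6·138 − 145 = 975
Option 3 (Y − 19):
  B = 134
  Y = 145 − 19 = 126
  S = 292 + 6·134 − 126 = 970
Comparing — Option 1: S=1203, Option 2: S=975, Option 3: S=970. Lowest is 970 (Option 3).

970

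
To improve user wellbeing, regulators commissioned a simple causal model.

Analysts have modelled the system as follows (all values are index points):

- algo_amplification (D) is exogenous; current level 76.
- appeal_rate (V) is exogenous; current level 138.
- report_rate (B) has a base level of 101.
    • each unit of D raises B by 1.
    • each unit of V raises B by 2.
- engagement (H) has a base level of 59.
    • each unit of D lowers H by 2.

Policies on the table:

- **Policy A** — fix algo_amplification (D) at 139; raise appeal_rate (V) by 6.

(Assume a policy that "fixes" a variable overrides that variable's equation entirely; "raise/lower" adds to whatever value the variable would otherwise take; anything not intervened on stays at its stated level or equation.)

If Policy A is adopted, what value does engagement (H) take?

-219

Policy A (D := 139, V + 6):
  D = 139
  H = 59 − 2·139 = -219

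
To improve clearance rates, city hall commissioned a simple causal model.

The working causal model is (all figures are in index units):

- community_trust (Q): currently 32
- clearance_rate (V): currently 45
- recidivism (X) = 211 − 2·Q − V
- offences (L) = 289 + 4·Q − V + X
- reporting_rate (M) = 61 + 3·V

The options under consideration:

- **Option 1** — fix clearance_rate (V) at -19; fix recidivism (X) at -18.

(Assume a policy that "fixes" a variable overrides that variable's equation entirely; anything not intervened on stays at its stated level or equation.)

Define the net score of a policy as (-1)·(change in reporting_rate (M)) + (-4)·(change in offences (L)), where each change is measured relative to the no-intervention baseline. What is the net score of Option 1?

416

Baseline:
  Q = 32
  V = 45
  X = 211 − 2·32 − 45 = 102
  L = 289 + 4·32 − 45 + 102 = 474
  M = 61 + 3·45 = 196
Option 1 (V := -19, X := -18):
  Q = 32
  V = -19
  X = -18
  L = 289 + 4·32 − (-19) + (-18) = 418
  M = 61 + 3·(-19) = 4
ΔM = 4 − 196 = -192; ΔL = 418 − 474 = -56
Score = (-1)·(-192) + (-4)·(-56) = 416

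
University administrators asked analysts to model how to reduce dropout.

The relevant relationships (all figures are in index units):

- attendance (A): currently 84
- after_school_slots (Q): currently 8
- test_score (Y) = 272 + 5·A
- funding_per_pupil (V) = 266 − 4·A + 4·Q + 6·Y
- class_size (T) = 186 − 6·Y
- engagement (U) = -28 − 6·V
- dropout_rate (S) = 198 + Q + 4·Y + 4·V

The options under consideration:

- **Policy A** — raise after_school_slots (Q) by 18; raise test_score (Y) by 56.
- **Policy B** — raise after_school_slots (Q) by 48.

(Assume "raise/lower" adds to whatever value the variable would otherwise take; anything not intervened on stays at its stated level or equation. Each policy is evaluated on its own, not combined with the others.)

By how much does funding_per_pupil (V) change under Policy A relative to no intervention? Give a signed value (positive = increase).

408

Baseline:
  A = 84
  Q = 8
  Y = 272 + 5·84 = 692
  V = 266 − 4·84 + 4·8 + 6·692 = 4114
Policy A (Q + 18, Y + 56):
  A = 84
  Q = 8 + 18 = 26
  Y = 272 + 5·84 (+56 from intervention) = 748
  V = 266 − 4·84 + 4·26 + 6·748 = 4522
Change in V: 4522 − 4114 = 408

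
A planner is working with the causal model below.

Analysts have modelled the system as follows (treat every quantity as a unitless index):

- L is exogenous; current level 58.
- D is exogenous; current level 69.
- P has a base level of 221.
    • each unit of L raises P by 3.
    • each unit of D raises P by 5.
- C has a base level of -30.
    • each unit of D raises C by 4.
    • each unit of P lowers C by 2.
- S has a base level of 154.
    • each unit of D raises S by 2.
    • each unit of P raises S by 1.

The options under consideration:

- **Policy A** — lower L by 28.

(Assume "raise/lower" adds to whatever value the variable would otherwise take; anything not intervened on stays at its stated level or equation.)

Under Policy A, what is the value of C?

-1066

Policy A (L − 28):
  L = 58 − 28 = 30
  D = 69
  P = 221 + 3·30 + 5·69 = 656
  C = -30 + 4·69 − 2·656 = -1066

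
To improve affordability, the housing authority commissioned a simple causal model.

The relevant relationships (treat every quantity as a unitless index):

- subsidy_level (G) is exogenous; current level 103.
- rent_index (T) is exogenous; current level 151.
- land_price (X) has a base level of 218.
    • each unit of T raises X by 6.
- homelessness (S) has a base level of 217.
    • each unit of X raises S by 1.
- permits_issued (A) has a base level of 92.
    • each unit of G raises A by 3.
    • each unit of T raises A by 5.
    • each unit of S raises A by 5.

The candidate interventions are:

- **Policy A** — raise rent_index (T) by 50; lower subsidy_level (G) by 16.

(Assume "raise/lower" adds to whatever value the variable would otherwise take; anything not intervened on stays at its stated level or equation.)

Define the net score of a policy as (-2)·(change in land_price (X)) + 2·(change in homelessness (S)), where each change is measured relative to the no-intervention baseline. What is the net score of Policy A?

Baseline:
  T = 151
  X = 218 + 6·151 = 1124
  S = 217 + 1124 = 1341
Policy A (T + 50, G − 16):
  T = 151 + 50 = 201
  X = 218 + 6·201 = 1424
  S = 217 + 1424 = 1641
ΔX = 1424 − 1124 = 300; ΔS = 1641 − 1341 = 300
Score = (-2)·300 + 2·300 = 0

0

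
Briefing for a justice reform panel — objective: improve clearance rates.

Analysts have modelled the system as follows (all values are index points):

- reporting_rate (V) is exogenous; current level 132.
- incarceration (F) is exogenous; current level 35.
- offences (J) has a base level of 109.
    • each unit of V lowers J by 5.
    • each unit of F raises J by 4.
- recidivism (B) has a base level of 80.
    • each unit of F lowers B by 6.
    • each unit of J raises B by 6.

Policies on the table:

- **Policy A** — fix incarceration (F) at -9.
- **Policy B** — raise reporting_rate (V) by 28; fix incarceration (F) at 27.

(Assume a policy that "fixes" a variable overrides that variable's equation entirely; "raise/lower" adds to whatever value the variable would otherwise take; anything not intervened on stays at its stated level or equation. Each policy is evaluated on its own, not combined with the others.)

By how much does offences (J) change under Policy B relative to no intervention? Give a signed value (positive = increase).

Baseline:
  V = 132
  F = 35
  J = 109 − 5·132 + 4·35 = -411
Policy B (V + 28, F := 27):
  V = 132 + 28 = 160
  F = 27
  J = 109 − 5·160 + 4·27 = -583
Change in J: -583 − (-411) = -172

-172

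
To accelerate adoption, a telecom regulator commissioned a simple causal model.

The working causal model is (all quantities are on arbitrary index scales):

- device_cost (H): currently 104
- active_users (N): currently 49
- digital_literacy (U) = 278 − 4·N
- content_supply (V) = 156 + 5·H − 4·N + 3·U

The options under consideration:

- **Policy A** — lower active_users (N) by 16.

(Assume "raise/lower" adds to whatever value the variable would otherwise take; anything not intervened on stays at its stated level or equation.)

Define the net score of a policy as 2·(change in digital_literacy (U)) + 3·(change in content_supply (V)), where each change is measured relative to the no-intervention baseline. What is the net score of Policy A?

Baseline:
  H = 104
  N = 49
  U = 278 − 4·49 = 82
  V = 156 + 5·104 − 4·49 + 3·82 = 726
Policy A (N − 16):
  H = 104
  N = 49 − 16 = 33
  U = 278 − 4·33 = 146
  V = 156 + 5·104 − 4·33 + 3·146 = 982
ΔU = 146 − 82 = 64; ΔV = 982 − 726 = 256
Score = 2·64 + 3·256 = 896

896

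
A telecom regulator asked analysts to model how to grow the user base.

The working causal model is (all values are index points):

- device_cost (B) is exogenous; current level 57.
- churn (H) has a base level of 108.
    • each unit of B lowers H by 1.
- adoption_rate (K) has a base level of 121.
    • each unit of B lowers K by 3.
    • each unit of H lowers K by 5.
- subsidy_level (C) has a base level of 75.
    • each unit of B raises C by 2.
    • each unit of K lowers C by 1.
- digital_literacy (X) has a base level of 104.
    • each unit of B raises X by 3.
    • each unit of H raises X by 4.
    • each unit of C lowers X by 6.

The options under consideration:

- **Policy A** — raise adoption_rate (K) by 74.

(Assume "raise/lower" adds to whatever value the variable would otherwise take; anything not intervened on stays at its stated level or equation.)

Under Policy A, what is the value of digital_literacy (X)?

-2041

Policy A (K + 74):
  B = 57
  H = 108 − 57 = 51
  K = 121 − 3·57 − 5·51 (+74 from intervention) = -231
  C = 75 + 2·57 − (-231) = 420
  X = 104 + 3·57 + 4·51 − 6·420 = -2041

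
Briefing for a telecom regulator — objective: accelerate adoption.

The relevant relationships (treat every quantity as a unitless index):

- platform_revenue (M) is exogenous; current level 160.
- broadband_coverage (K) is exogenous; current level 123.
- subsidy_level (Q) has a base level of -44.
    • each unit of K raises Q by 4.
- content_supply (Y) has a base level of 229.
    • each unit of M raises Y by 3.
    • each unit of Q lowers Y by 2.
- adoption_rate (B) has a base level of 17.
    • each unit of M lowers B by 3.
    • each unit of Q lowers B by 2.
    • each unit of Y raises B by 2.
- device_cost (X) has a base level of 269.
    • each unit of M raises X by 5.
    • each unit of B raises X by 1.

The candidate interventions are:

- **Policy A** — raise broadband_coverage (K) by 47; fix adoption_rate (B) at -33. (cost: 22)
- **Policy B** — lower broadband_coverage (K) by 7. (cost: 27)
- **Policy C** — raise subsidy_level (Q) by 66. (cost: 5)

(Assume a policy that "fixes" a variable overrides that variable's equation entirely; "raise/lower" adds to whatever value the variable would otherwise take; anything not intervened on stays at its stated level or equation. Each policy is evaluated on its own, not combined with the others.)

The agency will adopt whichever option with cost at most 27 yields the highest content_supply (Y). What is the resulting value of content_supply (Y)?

Policy A (K + 47, B := -33):
  M = 160
  K = 123 + 47 = 170
  Q = -44 + 4·170 = 636
  Y = 229 + 3·160 − 2·636 = -563
Policy B (K − 7):
  M = 160
  K = 123 − 7 = 116
  Q = -44 + 4·116 = 420
  Y = 229 + 3·160 − 2·420 = -131
Policy C (Q + 66):
  M = 160
  K = 123
  Q = -44 + 4·123 (+66 from intervention) = 514
  Y = 229 + 3·160 − 2·514 = -319
Comparing — Policy A: Y=-563, Policy B: Y=-131, Policy C: Y=-319. Highest is -131 (Policy B).

-131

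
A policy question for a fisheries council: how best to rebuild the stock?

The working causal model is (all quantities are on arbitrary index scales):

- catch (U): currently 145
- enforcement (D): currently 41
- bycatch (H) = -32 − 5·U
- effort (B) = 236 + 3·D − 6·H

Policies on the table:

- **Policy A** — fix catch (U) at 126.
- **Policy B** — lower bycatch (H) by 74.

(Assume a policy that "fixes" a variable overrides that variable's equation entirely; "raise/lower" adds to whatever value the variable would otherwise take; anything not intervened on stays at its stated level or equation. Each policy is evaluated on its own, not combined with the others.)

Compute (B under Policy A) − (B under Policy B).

-1014

Policy A (U := 126):
  U = 126
  D = 41
  H = -32 − 5·126 = -662
  B = 236 + 3·41 − 6·(-662) = 4331
Policy B (H − 74):
  U = 145
  D = 41
  H = -32 − 5·145 (−74 from intervention) = -831
  B = 236 + 3·41 − 6·(-831) = 5345
B: 4331 − 5345 = -1014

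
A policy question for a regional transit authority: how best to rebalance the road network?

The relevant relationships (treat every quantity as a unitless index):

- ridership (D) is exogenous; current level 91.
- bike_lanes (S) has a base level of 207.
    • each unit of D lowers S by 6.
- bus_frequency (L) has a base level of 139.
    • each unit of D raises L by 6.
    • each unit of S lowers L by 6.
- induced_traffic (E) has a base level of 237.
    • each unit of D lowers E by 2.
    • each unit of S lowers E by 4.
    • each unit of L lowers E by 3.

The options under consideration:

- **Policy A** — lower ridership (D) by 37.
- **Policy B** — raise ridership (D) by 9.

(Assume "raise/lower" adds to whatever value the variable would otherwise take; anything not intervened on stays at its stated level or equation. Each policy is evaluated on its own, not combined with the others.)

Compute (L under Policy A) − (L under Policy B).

Policy A (D − 37):
  D = 91 − 37 = 54
  S = 207 − 6·54 = -117
  L = 139 + 6·54 − 6·(-117) = 1165
Policy B (D + 9):
  D = 91 + 9 = 100
  S = 207 − 6·100 = -393
  L = 139 + 6·100 − 6·(-393) = 3097
L: 1165 − 3097 = -1932

-1932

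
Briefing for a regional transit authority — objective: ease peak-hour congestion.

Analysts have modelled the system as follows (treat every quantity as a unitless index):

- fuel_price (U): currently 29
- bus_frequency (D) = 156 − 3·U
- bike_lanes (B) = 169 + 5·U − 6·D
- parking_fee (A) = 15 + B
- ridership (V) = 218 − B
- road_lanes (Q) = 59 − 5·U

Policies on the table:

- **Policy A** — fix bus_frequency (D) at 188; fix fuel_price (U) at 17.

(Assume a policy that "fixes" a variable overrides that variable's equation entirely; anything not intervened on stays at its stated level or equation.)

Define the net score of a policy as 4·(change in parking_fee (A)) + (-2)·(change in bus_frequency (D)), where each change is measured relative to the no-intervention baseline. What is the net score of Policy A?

-3334

Baseline:
  U = 29
  D = 156 − 3·29 = 69
  B = 169 + 5·29 − 6·69 = -100
  A = 15 + (-100) = -85
Policy A (D := 188, U := 17):
  U = 17
  D = 188
  B = 169 + 5·17 − 6·188 = -874
  A = 15 + (-874) = -859
ΔA = -859 − (-85) = -774; ΔD = 188 − 69 = 119
Score = 4·(-774) + (-2)·119 = -3334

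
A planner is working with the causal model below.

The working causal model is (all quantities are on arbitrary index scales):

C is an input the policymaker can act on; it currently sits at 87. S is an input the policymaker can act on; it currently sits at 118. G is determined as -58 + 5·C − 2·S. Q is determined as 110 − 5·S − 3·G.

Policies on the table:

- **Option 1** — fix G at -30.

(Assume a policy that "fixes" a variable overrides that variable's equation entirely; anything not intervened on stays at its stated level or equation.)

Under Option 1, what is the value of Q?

Option 1 (G := -30):
  C = 87
  S = 118
  G = -30
  Q = 110 − 5·118 − 3·(-30) = -390

-390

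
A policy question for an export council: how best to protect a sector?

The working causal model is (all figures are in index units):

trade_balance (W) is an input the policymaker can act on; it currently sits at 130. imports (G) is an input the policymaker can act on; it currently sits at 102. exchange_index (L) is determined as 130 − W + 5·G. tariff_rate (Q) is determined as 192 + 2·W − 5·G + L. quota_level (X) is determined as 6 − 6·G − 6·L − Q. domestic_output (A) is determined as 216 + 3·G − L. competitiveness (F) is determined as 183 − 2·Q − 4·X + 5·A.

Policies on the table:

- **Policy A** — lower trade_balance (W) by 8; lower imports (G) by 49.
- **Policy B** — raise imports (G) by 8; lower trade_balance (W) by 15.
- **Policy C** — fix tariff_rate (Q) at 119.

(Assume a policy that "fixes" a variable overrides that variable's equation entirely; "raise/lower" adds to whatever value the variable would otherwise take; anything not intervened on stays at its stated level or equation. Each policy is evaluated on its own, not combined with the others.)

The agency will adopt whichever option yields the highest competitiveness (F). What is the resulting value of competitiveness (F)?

Policy A (W − 8, G − 49):
  W = 130 − 8 = 122
  G = 102 − 49 = 53
  L = 130 − 122 + 5·53 = 273
  Q = 192 + 2·122 − 5·53 + 273 = 444
  X = 6 − 6·53 − 6·273 − 444 = -2394
  A = 216 + 3·53 − 273 = 102
  F = 183 − 2·444 − 4·(-2394) + 5·102 = 9381
Policy B (G + 8, W − 15):
  W = 130 − 15 = 115
  G = 102 + 8 = 110
  L = 130 − 115 + 5·110 = 565
  Q = 192 + 2·115 − 5·110 + 565 = 437
  X = 6 − 6·110 − 6·565 − 437 = -4481
  A = 216 + 3·110 − 565 = -19
  F = 183 − 2·437 − 4·(-4481) + 5·(-19) = 17138
Policy C (Q := 119):
  W = 130
  G = 102
  L = 130 − 130 + 5·102 = 510
  Q = 119
  X = 6 − 6·102 − 6·510 − 119 = -3785
  A = 216 + 3·102 − 510 = 12
  F = 183 − 2·119 − 4·(-3785) + 5·12 = 15145
Comparing — Policy A: F=9381, Policy B: F=17138, Policy C: F=15145. Highest is 17138 (Policy B).

17138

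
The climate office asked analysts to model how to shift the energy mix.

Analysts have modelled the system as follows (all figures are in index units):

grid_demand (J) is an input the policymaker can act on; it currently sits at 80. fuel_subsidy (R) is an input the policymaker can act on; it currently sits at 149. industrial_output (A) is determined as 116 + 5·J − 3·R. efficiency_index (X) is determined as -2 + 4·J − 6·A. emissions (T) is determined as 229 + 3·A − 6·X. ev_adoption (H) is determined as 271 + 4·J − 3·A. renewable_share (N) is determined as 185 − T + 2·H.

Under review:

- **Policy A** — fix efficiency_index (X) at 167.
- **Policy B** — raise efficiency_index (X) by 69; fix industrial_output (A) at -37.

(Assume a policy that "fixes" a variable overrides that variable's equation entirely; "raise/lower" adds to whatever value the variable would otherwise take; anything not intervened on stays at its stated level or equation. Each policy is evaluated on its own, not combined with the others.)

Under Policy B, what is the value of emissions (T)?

Policy B (X + 69, A := -37):
  J = 80
  R = 149
  A = -37
  X = -2 + 4·80 − 6·(-37) (+69 from intervention) = 609
  T = 229 + 3·(-37) − 6·609 = -3536

-3536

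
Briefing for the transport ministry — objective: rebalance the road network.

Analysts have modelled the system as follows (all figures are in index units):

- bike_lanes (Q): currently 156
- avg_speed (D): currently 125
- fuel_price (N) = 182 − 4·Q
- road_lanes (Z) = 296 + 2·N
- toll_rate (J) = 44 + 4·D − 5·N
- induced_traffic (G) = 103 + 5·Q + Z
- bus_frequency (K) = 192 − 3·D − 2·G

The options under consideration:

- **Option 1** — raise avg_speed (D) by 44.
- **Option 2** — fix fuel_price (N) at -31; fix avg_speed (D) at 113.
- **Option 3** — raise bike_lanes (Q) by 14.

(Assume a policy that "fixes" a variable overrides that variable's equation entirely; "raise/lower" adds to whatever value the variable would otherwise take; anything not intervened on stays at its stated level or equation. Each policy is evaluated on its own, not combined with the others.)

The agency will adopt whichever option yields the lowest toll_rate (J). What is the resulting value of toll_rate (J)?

651

Option 1 (D + 44):
  Q = 156
  D = 125 + 44 = 169
  N = 182 − 4·156 = -442
  J = 44 + 4·169 − 5·(-442) = 2930
Option 2 (N := -31, D := 113):
  Q = 156
  D = 113
  N = -31
  J = 44 + 4·113 − 5·(-31) = 651
Option 3 (Q + 14):
  Q = 156 + 14 = 170
  D = 125
  N = 182 − 4·170 = -498
  J = 44 + 4·125 − 5·(-498) = 3034
Comparing — Option 1: J=2930, Option 2: J=651, Option 3: J=3034. Lowest is 651 (Option 2).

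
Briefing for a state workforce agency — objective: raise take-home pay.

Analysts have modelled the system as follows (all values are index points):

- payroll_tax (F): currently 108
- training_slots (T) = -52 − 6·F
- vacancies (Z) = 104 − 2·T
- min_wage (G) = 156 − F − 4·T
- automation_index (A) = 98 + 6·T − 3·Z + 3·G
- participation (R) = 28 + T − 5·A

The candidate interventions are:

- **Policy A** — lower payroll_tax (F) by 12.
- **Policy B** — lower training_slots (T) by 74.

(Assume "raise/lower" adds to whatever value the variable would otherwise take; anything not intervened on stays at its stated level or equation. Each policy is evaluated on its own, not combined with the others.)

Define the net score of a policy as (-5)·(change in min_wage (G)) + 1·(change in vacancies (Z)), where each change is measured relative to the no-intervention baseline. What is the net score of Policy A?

1236

Baseline:
  F = 108
  T = -52 − 6·108 = -700
  Z = 104 − 2·(-700) = 1504
  G = 156 − 108 − 4·(-700) = 2848
Policy A (F − 12):
  F = 108 − 12 = 96
  T = -52 − 6·96 = -628
  Z = 104 − 2·(-628) = 1360
  G = 156 − 96 − 4·(-628) = 2572
ΔG = 2572 − 2848 = -276; ΔZ = 1360 − 1504 = -144
Score = (-5)·(-276) + 1·(-144) = 1236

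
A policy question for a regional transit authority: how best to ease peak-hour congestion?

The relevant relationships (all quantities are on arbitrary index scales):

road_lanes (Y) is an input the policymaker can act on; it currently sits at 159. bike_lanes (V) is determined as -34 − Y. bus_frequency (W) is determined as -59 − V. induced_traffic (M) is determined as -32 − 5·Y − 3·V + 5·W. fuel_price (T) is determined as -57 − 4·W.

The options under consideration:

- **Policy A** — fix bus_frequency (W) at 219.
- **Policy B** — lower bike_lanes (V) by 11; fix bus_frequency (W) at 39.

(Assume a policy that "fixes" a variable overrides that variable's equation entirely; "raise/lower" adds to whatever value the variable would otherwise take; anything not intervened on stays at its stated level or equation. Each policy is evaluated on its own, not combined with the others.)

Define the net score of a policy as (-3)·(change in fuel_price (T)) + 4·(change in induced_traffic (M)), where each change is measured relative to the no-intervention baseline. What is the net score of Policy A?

2720

Baseline:
  Y = 159
  V = -34 − 159 = -193
  W = -59 − (-193) = 134
  M = -32 − 5·159 − 3·(-193) + 5·134 = 422
  T = -57 − 4·134 = -593
Policy A (W := 219):
  Y = 159
  V = -34 − 159 = -193
  W = 219
  M = -32 − 5·159 − 3·(-193) + 5·219 = 847
  T = -57 − 4·219 = -933
ΔT = -933 − (-593) = -340; ΔM = 847 − 422 = 425
Score = (-3)·(-340) + 4·425 = 2720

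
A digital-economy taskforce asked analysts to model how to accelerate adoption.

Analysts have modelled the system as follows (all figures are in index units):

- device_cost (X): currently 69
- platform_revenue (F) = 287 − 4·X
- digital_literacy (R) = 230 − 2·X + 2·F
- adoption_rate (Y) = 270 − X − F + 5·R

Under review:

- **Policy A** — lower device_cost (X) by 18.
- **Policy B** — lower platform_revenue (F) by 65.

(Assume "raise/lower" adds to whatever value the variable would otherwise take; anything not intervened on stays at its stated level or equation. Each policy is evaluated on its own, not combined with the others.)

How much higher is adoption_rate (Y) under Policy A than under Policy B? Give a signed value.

1431

Policy A (X − 18):
  X = 69 − 18 = 51
  F = 287 − 4·51 = 83
  R = 230 − 2·51 + 2·83 = 294
  Y = 270 − 51 − 83 + 5·294 = 1606
Policy B (F − 65):
  X = 69
  F = 287 − 4·69 (−65 from intervention) = -54
  R = 230 − 2·69 + 2·(-54) = -16
  Y = 270 − 69 − (-54) + 5·(-16) = 175
Y: 1606 − 175 = 1431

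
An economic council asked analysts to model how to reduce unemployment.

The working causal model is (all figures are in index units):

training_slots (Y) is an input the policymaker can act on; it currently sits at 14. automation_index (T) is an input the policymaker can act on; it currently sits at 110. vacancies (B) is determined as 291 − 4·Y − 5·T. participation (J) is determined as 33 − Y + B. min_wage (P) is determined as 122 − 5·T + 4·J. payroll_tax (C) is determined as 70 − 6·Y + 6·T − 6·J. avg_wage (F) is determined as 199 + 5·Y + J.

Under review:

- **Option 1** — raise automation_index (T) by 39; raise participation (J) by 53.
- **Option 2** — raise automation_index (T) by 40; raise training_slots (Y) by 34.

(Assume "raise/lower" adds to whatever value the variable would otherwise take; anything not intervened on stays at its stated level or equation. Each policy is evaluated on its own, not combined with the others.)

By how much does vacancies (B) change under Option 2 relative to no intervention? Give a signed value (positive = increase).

Baseline:
  Y = 14
  T = 110
  B = 291 − 4·14 − 5·110 = -315
Option 2 (T + 40, Y + 34):
  Y = 14 + 34 = 48
  T = 110 + 40 = 150
  B = 291 − 4·48 − 5·150 = -651
Change in B: -651 − (-315) = -336

-336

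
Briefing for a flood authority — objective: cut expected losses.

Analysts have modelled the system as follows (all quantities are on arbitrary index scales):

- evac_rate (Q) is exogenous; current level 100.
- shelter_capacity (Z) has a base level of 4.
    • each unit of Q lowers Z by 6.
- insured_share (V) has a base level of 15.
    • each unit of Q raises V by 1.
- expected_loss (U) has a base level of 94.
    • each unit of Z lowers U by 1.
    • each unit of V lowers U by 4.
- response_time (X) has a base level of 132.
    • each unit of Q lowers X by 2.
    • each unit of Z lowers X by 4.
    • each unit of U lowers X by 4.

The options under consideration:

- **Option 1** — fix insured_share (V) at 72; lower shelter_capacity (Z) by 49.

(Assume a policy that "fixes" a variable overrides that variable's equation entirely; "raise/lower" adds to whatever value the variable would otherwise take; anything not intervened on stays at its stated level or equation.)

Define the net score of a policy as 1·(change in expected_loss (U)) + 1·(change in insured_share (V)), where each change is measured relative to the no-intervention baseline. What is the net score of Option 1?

Baseline:
  Q = 100
  Z = 4 − 6·100 = -596
  V = 15 + 100 = 115
  U = 94 − (-596) − 4·115 = 230
Option 1 (V := 72, Z − 49):
  Q = 100
  Z = 4 − 6·100 (−49 from intervention) = -645
  V = 72
  U = 94 − (-645) − 4·72 = 451
ΔU = 451 − 230 = 221; ΔV = 72 − 115 = -43
Score = 1·221 + 1·(-43) = 178

178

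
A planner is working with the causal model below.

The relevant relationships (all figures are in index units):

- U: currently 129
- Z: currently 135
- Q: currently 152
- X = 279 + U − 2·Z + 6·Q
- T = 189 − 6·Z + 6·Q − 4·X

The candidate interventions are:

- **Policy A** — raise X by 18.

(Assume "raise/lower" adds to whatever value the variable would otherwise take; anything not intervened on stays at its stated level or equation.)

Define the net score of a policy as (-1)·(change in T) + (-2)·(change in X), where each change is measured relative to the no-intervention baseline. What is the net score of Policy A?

36

Baseline:
  U = 129
  Z = 135
  Q = 152
  X = 279 + 129 − 2·135 + 6·152 = 1050
  T = 189 − 6·135 + 6·152 − 4·1050 = -3909
Policy A (X + 18):
  U = 129
  Z = 135
  Q = 152
  X = 279 + 129 − 2·135 + 6·152 (+18 from intervention) = 1068
  T = 189 − 6·135 + 6·152 − 4·1068 = -3981
ΔT = -3981 − (-3909) = -72; ΔX = 1068 − 1050 = 18
Score = (-1)·(-72) + (-2)·18 = 36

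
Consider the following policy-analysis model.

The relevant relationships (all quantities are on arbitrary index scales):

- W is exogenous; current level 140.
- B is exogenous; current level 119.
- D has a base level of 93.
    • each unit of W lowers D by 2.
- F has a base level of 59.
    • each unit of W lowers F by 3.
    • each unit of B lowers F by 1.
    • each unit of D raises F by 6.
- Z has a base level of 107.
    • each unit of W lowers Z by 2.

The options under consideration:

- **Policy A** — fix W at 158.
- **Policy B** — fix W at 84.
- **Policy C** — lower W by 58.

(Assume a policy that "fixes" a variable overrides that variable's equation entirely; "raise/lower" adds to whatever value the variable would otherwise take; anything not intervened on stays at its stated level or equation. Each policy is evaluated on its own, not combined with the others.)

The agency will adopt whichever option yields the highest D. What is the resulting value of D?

Policy A (W := 158):
  W = 158
  D = 93 − 2·158 = -223
Policy B (W := 84):
  W = 84
  D = 93 − 2·84 = -75
Policy C (W − 58):
  W = 140 − 58 = 82
  D = 93 − 2·82 = -71
Comparing — Policy A: D=-223, Policy B: D=-75, Policy C: D=-71. Highest is -71 (Policy C).

-71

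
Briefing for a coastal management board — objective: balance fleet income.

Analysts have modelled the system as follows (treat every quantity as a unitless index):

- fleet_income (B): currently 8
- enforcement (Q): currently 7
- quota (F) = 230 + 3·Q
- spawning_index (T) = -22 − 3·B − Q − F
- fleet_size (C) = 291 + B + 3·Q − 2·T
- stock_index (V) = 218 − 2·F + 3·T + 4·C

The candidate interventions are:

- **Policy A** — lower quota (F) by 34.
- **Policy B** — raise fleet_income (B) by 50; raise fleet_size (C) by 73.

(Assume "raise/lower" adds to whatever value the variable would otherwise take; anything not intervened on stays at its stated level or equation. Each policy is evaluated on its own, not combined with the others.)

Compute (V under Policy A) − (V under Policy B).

Policy A (F − 34):
  B = 8
  Q = 7
  F = 230 + 3·7 (−34 from intervention) = 217
  T = -22 − 3·8 − 7 − 217 = -270
  C = 291 + 8 + 3·7 − 2·(-270) = 860
  V = 218 − 2·217 + 3·(-270) + 4·860 = 2414
Policy B (B + 50, C + 73):
  B = 8 + 50 = 58
  Q = 7
  F = 230 + 3·7 = 251
  T = -22 − 3·58 − 7 − 251 = -454
  C = 291 + 58 + 3·7 − 2·(-454) (+73 from intervention) = 1351
  V = 218 − 2·251 + 3·(-454) + 4·1351 = 3758
V: 2414 − 3758 = -1344

-1344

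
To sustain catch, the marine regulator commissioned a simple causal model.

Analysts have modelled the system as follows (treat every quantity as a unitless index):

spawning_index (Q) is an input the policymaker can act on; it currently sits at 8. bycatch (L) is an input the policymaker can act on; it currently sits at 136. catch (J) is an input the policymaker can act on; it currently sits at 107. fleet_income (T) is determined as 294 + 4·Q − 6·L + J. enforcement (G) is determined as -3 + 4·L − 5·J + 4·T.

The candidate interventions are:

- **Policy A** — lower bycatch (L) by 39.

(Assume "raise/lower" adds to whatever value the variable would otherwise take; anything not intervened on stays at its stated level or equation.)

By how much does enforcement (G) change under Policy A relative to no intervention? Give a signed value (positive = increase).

Baseline:
  Q = 8
  L = 136
  J = 107
  T = 294 + 4·8 − 6·136 + 107 = -383
  G = -3 + 4·136 − 5·107 + 4·(-383) = -1526
Policy A (L − 39):
  Q = 8
  L = 136 − 39 = 97
  J = 107
  T = 294 + 4·8 − 6·97 + 107 = -149
  G = -3 + 4·97 − 5·107 + 4·(-149) = -746
Change in G: -746 − (-1526) = 780

780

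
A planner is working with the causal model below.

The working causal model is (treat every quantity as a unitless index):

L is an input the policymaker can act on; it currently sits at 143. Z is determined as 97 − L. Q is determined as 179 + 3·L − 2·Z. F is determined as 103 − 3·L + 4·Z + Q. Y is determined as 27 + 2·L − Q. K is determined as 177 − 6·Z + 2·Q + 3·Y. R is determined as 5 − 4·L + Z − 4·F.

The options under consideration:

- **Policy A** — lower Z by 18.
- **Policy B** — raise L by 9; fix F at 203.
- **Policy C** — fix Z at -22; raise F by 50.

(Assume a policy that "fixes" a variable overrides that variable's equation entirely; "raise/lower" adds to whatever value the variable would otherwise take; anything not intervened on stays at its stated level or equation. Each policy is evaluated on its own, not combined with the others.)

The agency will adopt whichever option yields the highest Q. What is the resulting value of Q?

745

Policy A (Z − 18):
  L = 143
  Z = 97 − 143 (−18 from intervention) = -64
  Q = 179 + 3·143 − 2·(-64) = 736
Policy B (L + 9, F := 203):
  L = 143 + 9 = 152
  Z = 97 − 152 = -55
  Q = 179 + 3·152 − 2·(-55) = 745
Policy C (Z := -22, F + 50):
  L = 143
  Z = -22
  Q = 179 + 3·143 − 2·(-22) = 652
Comparing — Policy A: Q=736, Policy B: Q=745, Policy C: Q=652. Highest is 745 (Policy B).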